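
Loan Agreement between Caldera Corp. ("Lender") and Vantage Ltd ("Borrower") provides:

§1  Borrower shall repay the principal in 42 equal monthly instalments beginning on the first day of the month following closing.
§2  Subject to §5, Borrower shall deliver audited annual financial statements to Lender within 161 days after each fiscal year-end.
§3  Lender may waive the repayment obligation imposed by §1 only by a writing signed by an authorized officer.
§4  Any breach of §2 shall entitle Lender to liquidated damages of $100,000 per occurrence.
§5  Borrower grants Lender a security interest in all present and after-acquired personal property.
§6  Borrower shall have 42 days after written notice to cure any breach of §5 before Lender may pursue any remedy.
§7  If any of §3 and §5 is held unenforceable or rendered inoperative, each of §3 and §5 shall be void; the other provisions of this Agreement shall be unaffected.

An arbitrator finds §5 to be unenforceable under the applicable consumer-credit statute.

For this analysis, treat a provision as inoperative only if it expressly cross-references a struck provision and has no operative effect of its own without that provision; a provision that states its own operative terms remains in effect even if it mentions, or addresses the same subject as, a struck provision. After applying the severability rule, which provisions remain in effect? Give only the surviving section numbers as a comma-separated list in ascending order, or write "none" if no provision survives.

1, 2, 4, 7

§5 is struck. §6 has no operative effect of its own apart from §5 and is therefore inoperative. Although §2 refers to §5, its operative terms do not depend on §5, so it remains in effect. §7 declares §3 and §5 mutually dependent; since one of them has fallen, all of them are of no effect. That brings down §3 as well. The remainder continues in force under §7. The provisions still in force are §1, §2, §4, and §7.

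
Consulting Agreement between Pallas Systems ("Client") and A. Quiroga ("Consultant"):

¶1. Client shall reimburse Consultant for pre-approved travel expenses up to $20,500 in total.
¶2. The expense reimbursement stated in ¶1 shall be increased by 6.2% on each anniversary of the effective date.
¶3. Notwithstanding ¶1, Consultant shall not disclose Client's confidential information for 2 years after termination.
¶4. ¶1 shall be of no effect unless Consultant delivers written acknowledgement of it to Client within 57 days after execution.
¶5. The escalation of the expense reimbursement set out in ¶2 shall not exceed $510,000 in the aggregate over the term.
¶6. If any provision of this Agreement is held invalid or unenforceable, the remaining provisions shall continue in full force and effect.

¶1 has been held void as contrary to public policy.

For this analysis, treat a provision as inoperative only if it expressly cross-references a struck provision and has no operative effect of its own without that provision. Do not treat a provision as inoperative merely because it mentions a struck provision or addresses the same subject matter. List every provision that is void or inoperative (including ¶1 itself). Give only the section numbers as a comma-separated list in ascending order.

¶1 is struck. ¶2 does nothing except set the escalation of the expense reimbursement by reference to ¶1; with ¶1 gone it has no independent effect and is inoperative. ¶4 has no operative effect of its own apart from ¶1 and is therefore inoperative. ¶5 does nothing except set the aggregate cap on the escalation of the expense reimbursement by reference to ¶2; with ¶2 gone it has no independent effect and is inoperative. ¶3 mentions ¶1 but its own obligation stands independently of ¶1, so ¶3 is not affected. ¶6 is a severability clause and preserves every provision that can still be given independent effect. That leaves ¶3 and ¶6 in effect.

1, 2, 4, 5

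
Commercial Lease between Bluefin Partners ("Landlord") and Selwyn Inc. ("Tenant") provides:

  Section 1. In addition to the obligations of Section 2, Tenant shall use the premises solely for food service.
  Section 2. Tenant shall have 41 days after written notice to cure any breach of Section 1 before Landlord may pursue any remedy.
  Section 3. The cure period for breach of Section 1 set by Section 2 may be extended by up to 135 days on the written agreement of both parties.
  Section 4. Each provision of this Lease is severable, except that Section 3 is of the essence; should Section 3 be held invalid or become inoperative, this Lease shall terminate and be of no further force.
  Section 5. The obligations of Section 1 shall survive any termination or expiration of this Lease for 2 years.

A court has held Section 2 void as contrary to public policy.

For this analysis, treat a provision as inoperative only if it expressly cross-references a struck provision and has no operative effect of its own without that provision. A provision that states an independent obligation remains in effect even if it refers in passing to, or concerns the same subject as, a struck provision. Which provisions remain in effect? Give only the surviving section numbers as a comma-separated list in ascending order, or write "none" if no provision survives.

Section 2 is struck. Section 3 has no operative effect of its own apart from Section 2 and is therefore inoperative. Section 4 makes Section 3 an essential term, and Section 3 has been rendered inoperative by the cascade; under Section 4, the entire Lease is therefore void. No provision of the Lease survives.

none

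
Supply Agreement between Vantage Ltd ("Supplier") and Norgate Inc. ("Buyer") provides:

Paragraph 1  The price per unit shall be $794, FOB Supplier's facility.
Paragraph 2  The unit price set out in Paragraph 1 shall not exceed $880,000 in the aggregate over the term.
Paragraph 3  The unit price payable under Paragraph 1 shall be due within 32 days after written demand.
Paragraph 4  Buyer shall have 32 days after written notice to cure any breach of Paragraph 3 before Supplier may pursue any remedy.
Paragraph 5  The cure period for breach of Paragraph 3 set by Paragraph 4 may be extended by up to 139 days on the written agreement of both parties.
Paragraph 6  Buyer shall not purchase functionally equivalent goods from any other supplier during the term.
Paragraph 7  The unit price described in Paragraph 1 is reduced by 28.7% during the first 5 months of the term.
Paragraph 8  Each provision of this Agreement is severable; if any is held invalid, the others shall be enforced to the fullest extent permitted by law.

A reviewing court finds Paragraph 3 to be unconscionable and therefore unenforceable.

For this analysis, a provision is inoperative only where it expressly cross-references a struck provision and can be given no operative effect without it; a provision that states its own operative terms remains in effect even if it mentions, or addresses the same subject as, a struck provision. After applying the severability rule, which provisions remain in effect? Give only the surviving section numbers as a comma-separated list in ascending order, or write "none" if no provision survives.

1, 2, 6, 7, 8

Paragraph 3 is struck. Paragraph 4 merely fixes the cure period for breach of Paragraph 3; with Paragraph 3 gone it has nothing to operate on and falls away. Paragraph 5 operates only by reference to Paragraph 4, so it falls with Paragraph 4. Paragraph 8 is a severability clause and preserves every provision that can still be given independent effect. Paragraph 1, Paragraph 2, Paragraph 6, Paragraph 7, and Paragraph 8 remain in effect.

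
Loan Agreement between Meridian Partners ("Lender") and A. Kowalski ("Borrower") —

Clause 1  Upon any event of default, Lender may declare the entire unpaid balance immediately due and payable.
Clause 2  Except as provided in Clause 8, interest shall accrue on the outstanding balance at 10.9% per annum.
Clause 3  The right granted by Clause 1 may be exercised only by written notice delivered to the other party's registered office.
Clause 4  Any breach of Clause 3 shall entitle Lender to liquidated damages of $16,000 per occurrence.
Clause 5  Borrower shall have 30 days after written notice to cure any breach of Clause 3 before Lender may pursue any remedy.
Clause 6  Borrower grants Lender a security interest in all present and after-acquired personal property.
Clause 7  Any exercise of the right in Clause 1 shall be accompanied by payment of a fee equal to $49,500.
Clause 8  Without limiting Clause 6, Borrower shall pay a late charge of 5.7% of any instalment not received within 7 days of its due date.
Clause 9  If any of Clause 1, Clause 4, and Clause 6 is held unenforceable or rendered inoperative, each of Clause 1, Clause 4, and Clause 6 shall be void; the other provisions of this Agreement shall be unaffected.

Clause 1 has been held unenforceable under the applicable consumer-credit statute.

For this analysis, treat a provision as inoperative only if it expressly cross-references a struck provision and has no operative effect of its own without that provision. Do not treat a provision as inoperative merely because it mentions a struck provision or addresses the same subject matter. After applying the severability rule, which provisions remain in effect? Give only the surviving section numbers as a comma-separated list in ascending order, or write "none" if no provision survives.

Clause 1 is struck. Clause 3 has no operative effect of its own apart from Clause 1 and is therefore inoperative. Clause 7 has no operative effect of its own apart from Clause 1 and is therefore inoperative. Clause 4 does nothing except set the liquidated-damages amount by reference to Clause 3; with Clause 3 gone it has no independent effect and is inoperative. Clause 5 has no operative effect of its own apart from Clause 3 and is therefore inoperative. Clause 8 mentions Clause 6 but its own obligation stands independently of Clause 6, so Clause 8 is not affected. Clause 9 declares Clause 1, Clause 4, and Clause 6 mutually dependent; since one of them has fallen, all of them are of no effect. That brings down Clause 6 as well. The remainder continues in force under Clause 9. Clause 2, Clause 8, and Clause 9 remain in effect.

2, 8, 9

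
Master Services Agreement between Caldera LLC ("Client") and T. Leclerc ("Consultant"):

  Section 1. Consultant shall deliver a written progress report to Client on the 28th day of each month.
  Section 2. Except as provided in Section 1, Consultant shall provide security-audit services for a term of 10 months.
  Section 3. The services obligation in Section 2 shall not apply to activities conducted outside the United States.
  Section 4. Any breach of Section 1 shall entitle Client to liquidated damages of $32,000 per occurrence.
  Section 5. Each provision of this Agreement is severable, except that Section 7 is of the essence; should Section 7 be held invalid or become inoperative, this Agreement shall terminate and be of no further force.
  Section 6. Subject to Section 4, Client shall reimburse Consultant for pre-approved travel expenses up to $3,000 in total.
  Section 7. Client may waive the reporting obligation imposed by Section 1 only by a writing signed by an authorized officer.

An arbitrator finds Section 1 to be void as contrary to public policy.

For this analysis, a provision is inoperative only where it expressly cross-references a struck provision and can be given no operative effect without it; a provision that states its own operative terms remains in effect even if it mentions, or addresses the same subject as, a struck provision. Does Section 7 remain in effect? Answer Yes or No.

No

Section 1 is struck. Section 4 operates only by reference to Section 1, so it falls with Section 1. The only function of Section 7 is the waiver condition for Section 1, so it cannot stand once Section 1 is removed. Section 5 makes Section 7 an essential term, and Section 7 has been rendered inoperative by the cascade; under Section 5, the entire Agreement is therefore void. No provision of the Agreement survives. Section 7 is among the inoperative provisions, so the answer is no.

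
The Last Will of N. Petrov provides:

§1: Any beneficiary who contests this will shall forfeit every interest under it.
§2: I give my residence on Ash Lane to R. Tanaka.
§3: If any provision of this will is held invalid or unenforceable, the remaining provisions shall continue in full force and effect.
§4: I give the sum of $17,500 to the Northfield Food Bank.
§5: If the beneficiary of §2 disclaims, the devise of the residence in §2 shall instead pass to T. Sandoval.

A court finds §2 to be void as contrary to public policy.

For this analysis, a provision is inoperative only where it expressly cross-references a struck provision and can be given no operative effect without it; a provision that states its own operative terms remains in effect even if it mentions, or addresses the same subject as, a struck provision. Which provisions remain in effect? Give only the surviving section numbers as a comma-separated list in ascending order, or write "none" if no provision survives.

§2 is struck. §5 operates only by reference to §2, so it falls with §2. Under the severability clause in §3, the remaining provisions continue in force. The provisions still in force are §1, §3, and §4.

1, 3, 4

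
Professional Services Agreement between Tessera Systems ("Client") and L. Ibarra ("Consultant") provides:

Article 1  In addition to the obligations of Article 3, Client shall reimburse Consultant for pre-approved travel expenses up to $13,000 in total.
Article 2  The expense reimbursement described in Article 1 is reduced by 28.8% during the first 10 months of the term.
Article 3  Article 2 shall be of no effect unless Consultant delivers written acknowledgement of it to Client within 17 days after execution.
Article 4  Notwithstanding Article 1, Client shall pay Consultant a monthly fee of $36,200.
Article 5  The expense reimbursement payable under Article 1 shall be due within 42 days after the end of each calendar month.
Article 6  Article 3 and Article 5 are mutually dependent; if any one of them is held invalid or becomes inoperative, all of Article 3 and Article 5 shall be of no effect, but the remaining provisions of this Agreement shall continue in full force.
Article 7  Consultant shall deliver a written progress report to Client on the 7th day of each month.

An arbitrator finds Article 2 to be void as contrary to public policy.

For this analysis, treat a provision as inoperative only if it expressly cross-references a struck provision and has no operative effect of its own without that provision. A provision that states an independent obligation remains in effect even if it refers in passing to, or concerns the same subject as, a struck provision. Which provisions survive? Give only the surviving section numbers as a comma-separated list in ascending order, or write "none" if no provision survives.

1, 4, 6, 7

Article 2 is struck. Article 3 operates only by reference to Article 2, so it falls with Article 2. Article 1 mentions Article 3 but its own obligation stands independently of Article 3, so Article 1 is not affected. Article 6 declares Article 3 and Article 5 mutually dependent; since one of them has fallen, all of them are of no effect. That brings down Article 5 as well. The remainder continues in force under Article 6. That leaves Article 1, Article 4, Article 6, and Article 7 in effect.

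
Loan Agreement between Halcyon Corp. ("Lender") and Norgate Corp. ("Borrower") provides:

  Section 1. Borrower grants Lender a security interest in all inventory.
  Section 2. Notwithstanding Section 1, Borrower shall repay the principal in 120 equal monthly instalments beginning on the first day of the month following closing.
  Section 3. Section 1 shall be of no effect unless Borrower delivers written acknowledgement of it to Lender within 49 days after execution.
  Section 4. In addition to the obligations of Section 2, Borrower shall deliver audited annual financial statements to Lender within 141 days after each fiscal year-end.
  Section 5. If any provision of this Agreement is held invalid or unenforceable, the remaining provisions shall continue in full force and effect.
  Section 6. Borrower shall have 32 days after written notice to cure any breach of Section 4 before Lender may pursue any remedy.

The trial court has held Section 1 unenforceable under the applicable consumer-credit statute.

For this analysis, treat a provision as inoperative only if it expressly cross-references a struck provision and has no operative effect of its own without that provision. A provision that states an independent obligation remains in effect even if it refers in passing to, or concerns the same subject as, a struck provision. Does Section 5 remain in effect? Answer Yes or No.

Section 1 is struck. Section 3 operates only by reference to Section 1, so it falls with Section 1. Section 2 mentions Section 1 but its own obligation stands independently of Section 1, so Section 2 is not affected. Section 5 is a severability clause and preserves every provision that can still be given independent effect. Section 2, Section 4, Section 5, and Section 6 remain in effect. Section 5 is among the surviving provisions, so the answer is yes.

Yes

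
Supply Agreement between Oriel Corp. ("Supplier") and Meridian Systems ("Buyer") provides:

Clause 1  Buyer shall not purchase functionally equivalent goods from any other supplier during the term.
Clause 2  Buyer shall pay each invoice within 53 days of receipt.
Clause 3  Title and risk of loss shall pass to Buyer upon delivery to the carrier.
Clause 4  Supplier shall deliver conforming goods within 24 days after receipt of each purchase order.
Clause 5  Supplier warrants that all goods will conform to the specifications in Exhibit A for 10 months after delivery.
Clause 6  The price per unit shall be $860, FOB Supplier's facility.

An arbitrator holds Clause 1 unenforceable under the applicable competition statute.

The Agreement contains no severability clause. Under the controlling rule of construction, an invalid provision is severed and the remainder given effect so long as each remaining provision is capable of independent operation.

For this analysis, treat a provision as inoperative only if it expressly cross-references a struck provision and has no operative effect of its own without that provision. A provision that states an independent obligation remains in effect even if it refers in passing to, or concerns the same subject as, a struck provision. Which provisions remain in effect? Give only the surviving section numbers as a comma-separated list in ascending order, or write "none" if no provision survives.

Clause 1 is struck. Nothing else in the Agreement is defined by reference to Clause 1. With no severability clause, the stated default rule severs what cannot stand and enforces each remaining provision that can operate on its own. The provisions still in force are Clause 2, Clause 3, Clause 4, Clause 5, and Clause 6.

2, 3, 4, 5, 6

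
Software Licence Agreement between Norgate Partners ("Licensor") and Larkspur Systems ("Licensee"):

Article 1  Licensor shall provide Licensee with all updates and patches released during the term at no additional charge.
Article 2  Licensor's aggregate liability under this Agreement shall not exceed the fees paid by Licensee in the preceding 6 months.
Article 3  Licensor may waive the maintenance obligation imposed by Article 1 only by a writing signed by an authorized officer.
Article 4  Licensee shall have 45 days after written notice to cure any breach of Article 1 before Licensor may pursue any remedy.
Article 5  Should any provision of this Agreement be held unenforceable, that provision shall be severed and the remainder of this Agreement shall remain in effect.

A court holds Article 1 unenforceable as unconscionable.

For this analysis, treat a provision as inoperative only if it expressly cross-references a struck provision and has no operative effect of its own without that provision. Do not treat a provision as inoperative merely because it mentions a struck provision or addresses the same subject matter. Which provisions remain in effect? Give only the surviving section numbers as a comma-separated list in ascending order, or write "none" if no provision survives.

Article 1 is struck. The only function of Article 3 is the waiver condition for Article 1, so it cannot stand once Article 1 is removed. Article 4 operates only by reference to Article 1, so it falls with Article 1. Article 5 is a severability clause and preserves every provision that can still be given independent effect. The provisions still in force are Article 2 and Article 5.

2, 5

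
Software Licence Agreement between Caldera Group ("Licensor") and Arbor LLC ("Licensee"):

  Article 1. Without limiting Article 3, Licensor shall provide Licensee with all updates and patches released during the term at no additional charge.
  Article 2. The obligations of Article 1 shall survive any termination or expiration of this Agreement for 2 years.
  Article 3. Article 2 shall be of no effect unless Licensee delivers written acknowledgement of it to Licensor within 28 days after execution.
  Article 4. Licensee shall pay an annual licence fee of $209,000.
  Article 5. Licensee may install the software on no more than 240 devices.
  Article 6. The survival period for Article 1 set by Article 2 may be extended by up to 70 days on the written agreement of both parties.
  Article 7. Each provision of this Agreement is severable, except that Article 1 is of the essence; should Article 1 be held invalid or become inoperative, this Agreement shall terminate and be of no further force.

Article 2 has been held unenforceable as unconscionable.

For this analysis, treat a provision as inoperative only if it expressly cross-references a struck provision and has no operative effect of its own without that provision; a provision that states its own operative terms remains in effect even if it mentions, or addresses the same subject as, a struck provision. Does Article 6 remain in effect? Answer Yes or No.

No

Article 2 is struck. Article 3 operates only by reference to Article 2, so it falls with Article 2. Article 6 does nothing except set the extension of the survival period for Article 1 by reference to Article 2; with Article 2 gone it has no independent effect and is inoperative. Article 1 mentions Article 3 but its own obligation stands independently of Article 3, so Article 1 is not affected. Article 7 makes Article 1 an essential term, but Article 1 is unaffected, so the severability proviso in Article 7 preserves the remaining provisions. That leaves Article 1, Article 4, Article 5, and Article 7 in effect. Article 6 is among the inoperative provisions, so the answer is no.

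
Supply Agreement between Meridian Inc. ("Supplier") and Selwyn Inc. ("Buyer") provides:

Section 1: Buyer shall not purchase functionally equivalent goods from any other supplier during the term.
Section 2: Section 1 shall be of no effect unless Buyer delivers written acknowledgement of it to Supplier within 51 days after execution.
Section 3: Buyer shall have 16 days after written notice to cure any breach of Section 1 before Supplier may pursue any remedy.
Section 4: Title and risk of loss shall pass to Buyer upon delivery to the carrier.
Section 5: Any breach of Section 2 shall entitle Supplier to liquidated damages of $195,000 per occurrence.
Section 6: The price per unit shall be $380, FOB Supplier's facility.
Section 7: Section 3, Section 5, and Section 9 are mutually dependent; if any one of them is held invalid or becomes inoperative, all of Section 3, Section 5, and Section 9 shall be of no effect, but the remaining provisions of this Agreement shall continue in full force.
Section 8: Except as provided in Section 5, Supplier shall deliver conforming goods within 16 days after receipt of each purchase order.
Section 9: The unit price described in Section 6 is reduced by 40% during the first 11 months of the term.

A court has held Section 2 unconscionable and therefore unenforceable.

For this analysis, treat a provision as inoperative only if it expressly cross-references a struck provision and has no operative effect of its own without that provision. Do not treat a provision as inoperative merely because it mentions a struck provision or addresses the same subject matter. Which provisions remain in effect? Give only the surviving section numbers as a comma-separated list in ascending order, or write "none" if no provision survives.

Section 2 is struck. The whole of Section 5 is the liquidated-damages amount, defined by reference to Section 2, so Section 5 cannot stand once Section 2 is removed. Section 8 mentions Section 5 but its own obligation stands independently of Section 5, so Section 8 is not affected. Section 7 declares Section 3, Section 5, and Section 9 mutually dependent; since one of them has fallen, all of them are of no effect. That brings down Section 3 and Section 9 as well. The remainder continues in force under Section 7. That leaves Section 1, Section 4, Section 6, Section 7, and Section 8 in effect.

1, 4, 6, 7, 8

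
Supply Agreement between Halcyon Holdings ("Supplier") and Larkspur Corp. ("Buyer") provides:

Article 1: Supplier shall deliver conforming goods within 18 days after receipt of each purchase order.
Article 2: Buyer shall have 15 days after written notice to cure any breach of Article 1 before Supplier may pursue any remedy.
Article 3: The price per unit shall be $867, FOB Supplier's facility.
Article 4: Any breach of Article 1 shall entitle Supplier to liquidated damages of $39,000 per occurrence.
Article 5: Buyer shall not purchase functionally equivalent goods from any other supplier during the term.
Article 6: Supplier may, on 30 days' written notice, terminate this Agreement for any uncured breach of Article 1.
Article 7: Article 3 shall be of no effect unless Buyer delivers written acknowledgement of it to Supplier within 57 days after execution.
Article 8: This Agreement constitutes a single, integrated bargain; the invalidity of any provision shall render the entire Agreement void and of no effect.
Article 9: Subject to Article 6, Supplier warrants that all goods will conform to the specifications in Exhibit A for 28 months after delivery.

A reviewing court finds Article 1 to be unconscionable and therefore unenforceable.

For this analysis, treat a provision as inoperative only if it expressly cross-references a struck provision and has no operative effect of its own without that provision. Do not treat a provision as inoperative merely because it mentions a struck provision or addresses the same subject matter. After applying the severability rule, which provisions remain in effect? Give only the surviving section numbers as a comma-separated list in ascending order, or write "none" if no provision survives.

none

Article 1 is struck. Article 2 operates only by reference to Article 1, so it falls with Article 1. The whole of Article 4 is the liquidated-damages amount, defined by reference to Article 1, so Article 4 cannot stand once Article 1 is removed. Article 6 operates only by reference to Article 1, so it falls with Article 1. Article 8 provides that the Agreement is not severable, so the invalidity of any one provision voids the entire Agreement. No provision of the Agreement survives.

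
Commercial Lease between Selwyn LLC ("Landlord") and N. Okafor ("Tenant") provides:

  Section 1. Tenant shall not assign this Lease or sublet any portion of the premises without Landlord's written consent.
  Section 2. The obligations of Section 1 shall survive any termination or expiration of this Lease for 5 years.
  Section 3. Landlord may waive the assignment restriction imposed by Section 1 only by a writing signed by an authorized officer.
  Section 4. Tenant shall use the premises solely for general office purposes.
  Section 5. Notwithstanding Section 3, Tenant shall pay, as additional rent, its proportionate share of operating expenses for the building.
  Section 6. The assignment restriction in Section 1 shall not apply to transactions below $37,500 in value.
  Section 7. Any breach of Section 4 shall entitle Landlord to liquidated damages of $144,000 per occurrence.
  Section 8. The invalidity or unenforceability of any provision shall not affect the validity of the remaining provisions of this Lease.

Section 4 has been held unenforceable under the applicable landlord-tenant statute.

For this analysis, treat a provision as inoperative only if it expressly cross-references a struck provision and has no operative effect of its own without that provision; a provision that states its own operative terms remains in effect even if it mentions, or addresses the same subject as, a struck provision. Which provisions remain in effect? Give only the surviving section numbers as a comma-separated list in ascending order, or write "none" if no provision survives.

1, 2, 3, 5, 6, 8

Section 4 is struck. Section 7 operates only by reference to Section 4, so it falls with Section 4. Under the severability clause in Section 8, the remaining provisions continue in force. That leaves Section 1, Section 2, Section 3, Section 5, Section 6, and Section 8 in effect.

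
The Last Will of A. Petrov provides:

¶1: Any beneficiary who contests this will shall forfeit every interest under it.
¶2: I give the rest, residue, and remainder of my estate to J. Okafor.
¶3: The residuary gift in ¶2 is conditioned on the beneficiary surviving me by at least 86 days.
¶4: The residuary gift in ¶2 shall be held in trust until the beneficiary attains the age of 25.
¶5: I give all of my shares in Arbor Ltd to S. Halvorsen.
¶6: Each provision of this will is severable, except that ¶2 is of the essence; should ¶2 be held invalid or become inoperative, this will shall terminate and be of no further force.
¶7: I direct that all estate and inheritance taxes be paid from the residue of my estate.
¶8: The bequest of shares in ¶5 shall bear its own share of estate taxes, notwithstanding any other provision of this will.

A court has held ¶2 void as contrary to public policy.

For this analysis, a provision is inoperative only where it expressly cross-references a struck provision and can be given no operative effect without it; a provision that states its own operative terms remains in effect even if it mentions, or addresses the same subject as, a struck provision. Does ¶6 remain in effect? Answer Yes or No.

No

¶2 is struck. ¶3 merely fixes the survivorship condition on ¶2; with ¶2 gone it has nothing to operate on and falls away. ¶4 merely fixes the trust for ¶2; with ¶2 gone it has nothing to operate on and falls away. ¶6 makes ¶2 an essential term, and ¶2 is the provision held invalid; under ¶6, the entire will is therefore void. No provision of the will survives. ¶6 is among the inoperative provisions, so the answer is no.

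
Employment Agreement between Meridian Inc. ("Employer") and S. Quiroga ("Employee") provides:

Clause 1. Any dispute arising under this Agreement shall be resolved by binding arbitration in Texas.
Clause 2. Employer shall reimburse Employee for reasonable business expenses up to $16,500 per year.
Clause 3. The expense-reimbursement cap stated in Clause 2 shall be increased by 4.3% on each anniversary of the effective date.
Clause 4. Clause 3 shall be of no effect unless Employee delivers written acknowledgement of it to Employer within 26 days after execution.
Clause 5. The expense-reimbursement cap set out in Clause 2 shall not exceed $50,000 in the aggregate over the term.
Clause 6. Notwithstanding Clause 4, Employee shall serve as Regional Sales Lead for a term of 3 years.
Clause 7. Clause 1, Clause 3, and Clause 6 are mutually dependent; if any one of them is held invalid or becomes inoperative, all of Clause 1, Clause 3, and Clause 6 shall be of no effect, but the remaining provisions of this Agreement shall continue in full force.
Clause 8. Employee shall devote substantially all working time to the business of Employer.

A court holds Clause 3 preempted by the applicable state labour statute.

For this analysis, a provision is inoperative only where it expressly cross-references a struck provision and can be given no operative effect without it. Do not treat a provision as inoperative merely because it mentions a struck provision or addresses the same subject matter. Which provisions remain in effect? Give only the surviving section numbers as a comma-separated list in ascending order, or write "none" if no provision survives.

Clause 3 is struck. Clause 4 operates only by reference to Clause 3, so it falls with Clause 3. Clause 7 declares Clause 1, Clause 3, and Clause 6 mutually dependent; since one of them has fallen, all of them are of no effect. That brings down Clause 1 and Clause 6 as well. The remainder continues in force under Clause 7. The provisions still in force are Clause 2, Clause 5, Clause 7, and Clause 8.

2, 5, 7, 8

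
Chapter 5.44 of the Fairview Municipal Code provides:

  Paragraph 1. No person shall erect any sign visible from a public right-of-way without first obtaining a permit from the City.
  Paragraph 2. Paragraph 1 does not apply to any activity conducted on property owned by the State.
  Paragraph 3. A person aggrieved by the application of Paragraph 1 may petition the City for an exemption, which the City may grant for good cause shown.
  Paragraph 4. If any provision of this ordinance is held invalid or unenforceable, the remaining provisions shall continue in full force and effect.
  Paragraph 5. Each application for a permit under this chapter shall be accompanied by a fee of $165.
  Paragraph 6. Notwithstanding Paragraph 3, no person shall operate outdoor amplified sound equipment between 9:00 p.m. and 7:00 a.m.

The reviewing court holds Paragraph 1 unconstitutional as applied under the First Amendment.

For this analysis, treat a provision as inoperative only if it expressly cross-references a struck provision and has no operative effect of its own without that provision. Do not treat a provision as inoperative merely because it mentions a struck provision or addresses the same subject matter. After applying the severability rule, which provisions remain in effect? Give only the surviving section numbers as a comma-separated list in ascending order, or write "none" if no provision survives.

4, 5, 6

Paragraph 1 is struck. Paragraph 2 merely fixes the public-property exemption from Paragraph 1; with Paragraph 1 gone it has nothing to operate on and falls away. Paragraph 3 operates only by reference to Paragraph 1, so it falls with Paragraph 1. Although Paragraph 6 refers to Paragraph 3, its operative terms do not depend on Paragraph 3, so it remains in effect. Under the severability clause in Paragraph 4, the remaining provisions continue in force. Paragraph 4, Paragraph 5, and Paragraph 6 remain in effect.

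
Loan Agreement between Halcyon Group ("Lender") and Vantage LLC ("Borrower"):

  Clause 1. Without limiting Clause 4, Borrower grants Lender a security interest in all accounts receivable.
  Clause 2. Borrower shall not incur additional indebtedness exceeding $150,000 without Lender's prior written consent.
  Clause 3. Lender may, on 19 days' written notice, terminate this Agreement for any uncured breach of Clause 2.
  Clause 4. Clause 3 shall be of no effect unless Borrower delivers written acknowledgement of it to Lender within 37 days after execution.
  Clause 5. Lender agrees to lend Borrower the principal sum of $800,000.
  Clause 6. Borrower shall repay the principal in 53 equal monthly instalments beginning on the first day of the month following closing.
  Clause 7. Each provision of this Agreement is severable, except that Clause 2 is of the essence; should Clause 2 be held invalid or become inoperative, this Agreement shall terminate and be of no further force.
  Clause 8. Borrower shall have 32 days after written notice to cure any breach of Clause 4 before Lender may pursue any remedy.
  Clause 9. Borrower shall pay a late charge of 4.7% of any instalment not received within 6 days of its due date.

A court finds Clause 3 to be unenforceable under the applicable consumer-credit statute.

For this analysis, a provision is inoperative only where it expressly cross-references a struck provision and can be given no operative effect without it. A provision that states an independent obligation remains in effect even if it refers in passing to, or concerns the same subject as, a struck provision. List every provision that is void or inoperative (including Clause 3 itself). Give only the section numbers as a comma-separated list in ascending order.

Clause 3 is struck. The only function of Clause 4 is the acknowledgement condition for Clause 3, so it cannot stand once Clause 3 is removed. The only function of Clause 8 is the cure period for breach of Clause 4, so it cannot stand once Clause 4 is removed. Clause 1 mentions Clause 4 but its own obligation stands independently of Clause 4, so Clause 1 is not affected. Clause 7 makes Clause 2 an essential term, but Clause 2 is unaffected, so the severability proviso in Clause 7 preserves the remaining provisions. Clause 1, Clause 2, Clause 5, Clause 6, Clause 7, and Clause 9 remain in effect.

3, 4, 8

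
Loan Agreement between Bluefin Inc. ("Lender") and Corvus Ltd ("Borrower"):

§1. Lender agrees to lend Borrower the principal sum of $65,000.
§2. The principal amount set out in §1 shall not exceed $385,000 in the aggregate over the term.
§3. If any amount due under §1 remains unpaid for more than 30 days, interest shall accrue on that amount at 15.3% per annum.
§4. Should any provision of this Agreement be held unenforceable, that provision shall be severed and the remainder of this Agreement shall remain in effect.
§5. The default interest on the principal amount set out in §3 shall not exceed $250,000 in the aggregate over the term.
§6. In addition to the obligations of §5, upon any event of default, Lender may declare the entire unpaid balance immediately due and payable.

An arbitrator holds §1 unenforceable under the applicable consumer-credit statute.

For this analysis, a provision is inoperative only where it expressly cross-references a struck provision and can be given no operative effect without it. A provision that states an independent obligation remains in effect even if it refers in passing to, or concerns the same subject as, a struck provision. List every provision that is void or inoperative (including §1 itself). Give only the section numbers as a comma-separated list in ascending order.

1, 2, 3, 5

§1 is struck. The whole of §2 is the aggregate cap on the principal amount, defined by reference to §1, so §2 cannot stand once §1 is removed. §3 operates only by reference to §1, so it falls with §1. The whole of §5 is the aggregate cap on the default interest on the principal amount, defined by reference to §3, so §5 cannot stand once §3 is removed. §6 mentions §5 but its own obligation stands independently of §5, so §6 is not affected. Under the severability clause in §4, the remaining provisions continue in force. §4 and §6 remain in effect.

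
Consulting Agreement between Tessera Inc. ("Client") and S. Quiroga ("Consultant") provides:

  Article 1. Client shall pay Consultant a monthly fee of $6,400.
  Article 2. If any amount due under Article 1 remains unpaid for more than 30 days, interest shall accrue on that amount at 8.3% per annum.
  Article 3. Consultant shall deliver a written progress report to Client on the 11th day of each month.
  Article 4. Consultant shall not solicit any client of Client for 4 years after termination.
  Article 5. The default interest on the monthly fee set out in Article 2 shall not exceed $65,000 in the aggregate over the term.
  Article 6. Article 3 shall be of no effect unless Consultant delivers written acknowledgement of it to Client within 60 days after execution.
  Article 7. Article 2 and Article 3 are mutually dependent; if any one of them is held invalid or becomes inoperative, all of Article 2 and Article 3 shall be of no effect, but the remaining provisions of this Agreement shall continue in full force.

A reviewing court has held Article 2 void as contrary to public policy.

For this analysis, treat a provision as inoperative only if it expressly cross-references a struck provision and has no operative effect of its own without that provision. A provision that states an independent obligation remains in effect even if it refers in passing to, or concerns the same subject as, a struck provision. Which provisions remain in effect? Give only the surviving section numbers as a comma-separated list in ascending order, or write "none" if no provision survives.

1, 4, 7

Article 2 is struck. Article 5 has no operative effect of its own apart from Article 2 and is therefore inoperative. Article 7 declares Article 2 and Article 3 mutually dependent; since one of them has fallen, all of them are of no effect. That brings down Article 3 as well. Article 6 in turn depends solely on a provision now struck and likewise falls. The remainder continues in force under Article 7. The provisions still in force are Article 1, Article 4, and Article 7.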